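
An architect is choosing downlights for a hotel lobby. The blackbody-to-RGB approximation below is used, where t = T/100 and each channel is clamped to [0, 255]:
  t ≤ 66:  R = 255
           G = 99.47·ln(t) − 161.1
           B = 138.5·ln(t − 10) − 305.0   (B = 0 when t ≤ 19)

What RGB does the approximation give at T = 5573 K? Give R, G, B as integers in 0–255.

R=255, G=239, B=224

t = 5573/100 = 55.73; the t ≤ 66 branch applies.
R = 255 by definition for t ≤ 66.
G = 99.47·ln 55.73 − 161.1 = 99.47·4.0205 − 161.1 = 238.821.
B = 138.5·ln(55.73 − 10) − 305.0 = 138.5·ln 45.73 − 305.0 = 138.5·3.8228 − 305.0 = 224.452.
Rounded: (255, 239, 224).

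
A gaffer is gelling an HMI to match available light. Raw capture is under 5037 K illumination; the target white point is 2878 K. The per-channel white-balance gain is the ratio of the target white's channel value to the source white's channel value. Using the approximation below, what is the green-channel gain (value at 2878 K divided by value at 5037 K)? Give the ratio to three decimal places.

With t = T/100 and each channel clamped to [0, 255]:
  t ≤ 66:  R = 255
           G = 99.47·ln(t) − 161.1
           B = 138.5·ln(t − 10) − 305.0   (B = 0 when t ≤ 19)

0.757

At 5037 K (t = 50.37):
  G = 99.47·ln 50.37 − 161.1 = 99.47·3.9194 − 161.1 = 228.762.
At 2878 K (t = 28.78):
  G = 99.47·ln 28.78 − 161.1 = 99.47·3.3597 − 161.1 = 173.087.
Gain = 173.087 / 228.762 = 0.7566 → 0.757.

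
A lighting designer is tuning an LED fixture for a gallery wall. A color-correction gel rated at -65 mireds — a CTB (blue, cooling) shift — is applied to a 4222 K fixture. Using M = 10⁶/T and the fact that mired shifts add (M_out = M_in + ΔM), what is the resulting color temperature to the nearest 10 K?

M_in = 10⁶/4222 = 236.85 mireds.
M_out = 236.85 + (-65) = 171.85 mireds.
T_out = 10⁶/171.85 = 5818.9 K → 5820 K.

5820 K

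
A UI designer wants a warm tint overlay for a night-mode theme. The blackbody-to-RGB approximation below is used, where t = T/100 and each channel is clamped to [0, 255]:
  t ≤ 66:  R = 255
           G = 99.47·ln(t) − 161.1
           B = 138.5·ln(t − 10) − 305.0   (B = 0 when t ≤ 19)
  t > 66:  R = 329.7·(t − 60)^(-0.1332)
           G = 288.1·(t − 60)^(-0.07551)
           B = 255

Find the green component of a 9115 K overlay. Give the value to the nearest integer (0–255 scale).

t = 9115/100 = 91.15; the t > 66 branch applies.
G = 288.1·(91.15 − 60)^(-0.07551) = 288.1·31.15^(-0.07551) = 288.1·0.77131 = 222.214.
Rounded: 222.

222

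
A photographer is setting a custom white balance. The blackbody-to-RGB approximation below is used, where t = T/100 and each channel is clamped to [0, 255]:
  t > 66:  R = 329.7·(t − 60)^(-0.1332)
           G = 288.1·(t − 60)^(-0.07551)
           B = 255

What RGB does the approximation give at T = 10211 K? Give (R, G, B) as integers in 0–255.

t = 10211/100 = 102.11; the t > 66 branch applies.
R = 329.7·(102.11 − 60)^(-0.1332) = 329.7·42.11^(-0.1332) = 329.7·0.60762 = 200.332.
G = 288.1·(102.11 − 60)^(-0.07551) = 288.1·42.11^(-0.07551) = 288.1·0.75395 = 217.213.
B = 255 by definition for t > 66.
Rounded: (200, 217, 255).

(200, 217, 255)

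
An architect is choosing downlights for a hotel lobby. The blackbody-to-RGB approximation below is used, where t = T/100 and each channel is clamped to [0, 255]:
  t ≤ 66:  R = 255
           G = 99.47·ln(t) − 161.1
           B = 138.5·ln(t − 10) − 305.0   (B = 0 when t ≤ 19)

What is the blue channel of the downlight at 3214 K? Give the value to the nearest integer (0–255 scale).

124

t = 3214/100 = 32.14; the t ≤ 66 branch applies.
B = 138.5·ln(32.14 − 10) − 305.0 = 138.5·ln 22.14 − 305.0 = 138.5·3.0974 − 305.0 = 123.988.
Rounded: 124.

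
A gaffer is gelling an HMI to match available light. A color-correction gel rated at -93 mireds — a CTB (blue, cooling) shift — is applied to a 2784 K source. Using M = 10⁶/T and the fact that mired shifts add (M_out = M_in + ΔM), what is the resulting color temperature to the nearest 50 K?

3750 K

M_in = 10⁶/2784 = 359.20 mireds.
M_out = 359.20 + (-93) = 266.20 mireds.
T_out = 10⁶/266.20 = 3756.6 K → 3750 K.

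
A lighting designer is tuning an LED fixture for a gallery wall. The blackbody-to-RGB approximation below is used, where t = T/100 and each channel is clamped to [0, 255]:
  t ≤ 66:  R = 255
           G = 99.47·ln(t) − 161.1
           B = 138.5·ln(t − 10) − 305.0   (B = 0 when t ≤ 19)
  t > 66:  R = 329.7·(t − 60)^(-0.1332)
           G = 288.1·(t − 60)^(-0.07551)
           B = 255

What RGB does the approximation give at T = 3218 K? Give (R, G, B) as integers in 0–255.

(255, 184, 124)

t = 3218/100 = 32.18; the t ≤ 66 branch applies.
R = 255 by definition for t ≤ 66.
G = 99.47·ln 32.18 − 161.1 = 99.47·3.4713 − 161.1 = 184.195.
B = 138.5·ln(32.18 − 10) − 305.0 = 138.5·ln 22.18 − 305.0 = 138.5·3.0992 − 305.0 = 124.238.
Rounded: (255, 184, 124).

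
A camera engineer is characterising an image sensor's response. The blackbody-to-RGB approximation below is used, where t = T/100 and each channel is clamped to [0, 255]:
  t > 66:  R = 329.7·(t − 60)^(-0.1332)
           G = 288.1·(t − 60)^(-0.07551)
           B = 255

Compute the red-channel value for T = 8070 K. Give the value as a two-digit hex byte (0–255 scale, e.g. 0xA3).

t = 8070/100 = 80.7; the t > 66 branch applies.
R = 329.7·(80.7 − 60)^(-0.1332) = 329.7·20.7^(-0.1332) = 329.7·0.66790 = 220.207.
Rounded: 220; in hex, 0xDC.

0xDC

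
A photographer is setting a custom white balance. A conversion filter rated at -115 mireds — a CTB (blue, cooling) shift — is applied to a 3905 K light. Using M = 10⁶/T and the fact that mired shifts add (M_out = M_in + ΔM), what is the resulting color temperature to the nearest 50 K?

M_in = 10⁶/3905 = 256.08 mireds.
M_out = 256.08 + (-115) = 141.08 mireds.
T_out = 10⁶/141.08 = 7088.1 K → 7100 K.

7100 K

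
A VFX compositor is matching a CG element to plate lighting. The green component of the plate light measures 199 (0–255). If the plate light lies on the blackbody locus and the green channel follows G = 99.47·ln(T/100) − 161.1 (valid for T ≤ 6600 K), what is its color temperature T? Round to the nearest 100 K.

3700 K

ln t = (199 + 161.1) / 99.47 = 3.6202.
t = e^3.6202 = 37.345.
T = 100·t = 3734 K → 3700 K to the nearest 100 K.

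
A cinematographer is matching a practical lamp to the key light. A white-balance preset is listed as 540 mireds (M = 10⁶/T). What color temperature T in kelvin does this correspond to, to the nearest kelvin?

1852 K

T = 10⁶ / 540 = 1851.85 K → 1852 K.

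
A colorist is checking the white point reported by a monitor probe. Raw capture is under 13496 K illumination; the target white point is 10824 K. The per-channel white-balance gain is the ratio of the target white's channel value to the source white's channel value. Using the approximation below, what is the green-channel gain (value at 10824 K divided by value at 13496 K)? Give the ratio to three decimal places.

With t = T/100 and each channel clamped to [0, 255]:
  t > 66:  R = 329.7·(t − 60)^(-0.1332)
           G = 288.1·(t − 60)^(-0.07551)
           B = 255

At 13496 K (t = 134.96):
  G = 288.1·(134.96 − 60)^(-0.07551) = 288.1·74.96^(-0.07551) = 288.1·0.72182 = 207.958.
At 10824 K (t = 108.24):
  G = 288.1·(108.24 − 60)^(-0.07551) = 288.1·48.24^(-0.07551) = 288.1·0.74625 = 214.995.
Gain = 214.995 / 207.958 = 1.0338 → 1.034.

1.034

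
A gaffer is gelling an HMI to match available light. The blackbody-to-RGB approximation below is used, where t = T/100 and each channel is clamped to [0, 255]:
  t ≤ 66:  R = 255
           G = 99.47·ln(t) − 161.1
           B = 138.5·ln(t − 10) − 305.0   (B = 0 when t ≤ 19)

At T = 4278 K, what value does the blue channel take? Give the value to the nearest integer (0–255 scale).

178

t = 4278/100 = 42.78; the t ≤ 66 branch applies.
B = 138.5·ln(42.78 − 10) − 305.0 = 138.5·ln 32.78 − 305.0 = 138.5·3.4898 − 305.0 = 178.340.
Rounded: 178.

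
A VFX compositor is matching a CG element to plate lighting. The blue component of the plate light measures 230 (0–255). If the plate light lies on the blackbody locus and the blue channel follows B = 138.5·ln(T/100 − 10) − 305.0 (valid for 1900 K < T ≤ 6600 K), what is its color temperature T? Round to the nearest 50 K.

ln(t − 10) = (230 + 305.0) / 138.5 = 3.8628.
t − 10 = e^3.8628 = 47.599, so t = 57.599.
T = 100·t = 5760 K → 5750 K to the nearest 50 K.

5750 K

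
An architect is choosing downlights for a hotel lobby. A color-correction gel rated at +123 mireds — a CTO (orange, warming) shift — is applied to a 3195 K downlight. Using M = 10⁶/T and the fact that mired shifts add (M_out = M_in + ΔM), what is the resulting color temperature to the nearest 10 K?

M_in = 10⁶/3195 = 312.99 mireds.
M_out = 312.99 + (+123) = 435.99 mireds.
T_out = 10⁶/435.99 = 2293.6 K → 2290 K.

2290 K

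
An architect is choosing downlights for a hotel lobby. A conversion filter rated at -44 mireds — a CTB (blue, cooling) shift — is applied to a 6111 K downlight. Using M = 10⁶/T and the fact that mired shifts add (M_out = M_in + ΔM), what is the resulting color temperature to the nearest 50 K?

8350 K

M_in = 10⁶/6111 = 163.64 mireds.
M_out = 163.64 + (-44) = 119.64 mireds.
T_out = 10⁶/119.64 = 8358.5 K → 8350 K.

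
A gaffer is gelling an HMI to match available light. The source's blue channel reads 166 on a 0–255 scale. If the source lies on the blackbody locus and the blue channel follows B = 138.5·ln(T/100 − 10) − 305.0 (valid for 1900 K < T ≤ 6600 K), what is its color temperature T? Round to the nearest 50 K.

ln(t − 10) = (166 + 305.0) / 138.5 = 3.4007.
t − 10 = e^3.4007 = 29.986, so t = 39.986.
T = 100·t = 3999 K → 4000 K to the nearest 50 K.

4000 K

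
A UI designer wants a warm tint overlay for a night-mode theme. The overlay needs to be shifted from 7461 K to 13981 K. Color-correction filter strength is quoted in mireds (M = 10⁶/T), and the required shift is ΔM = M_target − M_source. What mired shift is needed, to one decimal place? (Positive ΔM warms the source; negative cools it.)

M_source = 10⁶/7461 = 134.030; M_target = 10⁶/13981 = 71.526.
ΔM = 71.526 − 134.030 = -62.505 → -62.5 mireds, a cooling shift.

-62.5 mireds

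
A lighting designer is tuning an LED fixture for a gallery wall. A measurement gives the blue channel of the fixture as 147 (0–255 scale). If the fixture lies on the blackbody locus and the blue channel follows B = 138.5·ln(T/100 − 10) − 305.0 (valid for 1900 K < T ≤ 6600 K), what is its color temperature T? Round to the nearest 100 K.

ln(t − 10) = (147 + 305.0) / 138.5 = 3.2635.
t − 10 = e^3.2635 = 26.142, so t = 36.142.
T = 100·t = 3614 K → 3600 K to the nearest 100 K.

3600 K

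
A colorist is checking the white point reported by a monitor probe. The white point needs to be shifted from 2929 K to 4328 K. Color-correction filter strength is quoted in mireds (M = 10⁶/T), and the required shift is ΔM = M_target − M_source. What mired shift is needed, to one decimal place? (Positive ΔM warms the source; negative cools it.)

-110.4 mireds

M_source = 10⁶/2929 = 341.413; M_target = 10⁶/4328 = 231.054.
ΔM = 231.054 − 341.413 = -110.360 → -110.4 mireds, a cooling shift.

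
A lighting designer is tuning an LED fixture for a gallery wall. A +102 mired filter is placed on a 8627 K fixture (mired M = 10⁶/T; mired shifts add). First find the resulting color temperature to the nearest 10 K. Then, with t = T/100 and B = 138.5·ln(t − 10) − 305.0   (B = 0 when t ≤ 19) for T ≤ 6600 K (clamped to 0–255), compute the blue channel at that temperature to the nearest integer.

191

M_in = 10⁶/8627 = 115.92; M_out = 115.92 + (+102) = 217.92.
T_out = 10⁶/217.92 = 4588.9 K → 4590 K; t = 45.9.
B = 138.5·ln(45.9 − 10) − 305.0 = 138.5·ln 35.9 − 305.0 = 138.5·3.5807 − 305.0 = 190.932.
Rounded: 191.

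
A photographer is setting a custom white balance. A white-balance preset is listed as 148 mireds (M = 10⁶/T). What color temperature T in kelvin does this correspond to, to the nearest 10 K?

T = 10⁶ / 148 = 6756.76 K → 6760 K.

6760 K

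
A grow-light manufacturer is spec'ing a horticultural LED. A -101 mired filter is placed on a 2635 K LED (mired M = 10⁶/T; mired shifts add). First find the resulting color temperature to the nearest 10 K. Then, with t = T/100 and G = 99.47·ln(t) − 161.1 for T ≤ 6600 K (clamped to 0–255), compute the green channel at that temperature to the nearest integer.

M_in = 10⁶/2635 = 379.51; M_out = 379.51 + (-101) = 278.51.
T_out = 10⁶/278.51 = 3590.6 K → 3590 K; t = 35.9.
G = 99.47·ln 35.9 − 161.1 = 99.47·3.5807 − 161.1 = 195.076.
Rounded: 195.

195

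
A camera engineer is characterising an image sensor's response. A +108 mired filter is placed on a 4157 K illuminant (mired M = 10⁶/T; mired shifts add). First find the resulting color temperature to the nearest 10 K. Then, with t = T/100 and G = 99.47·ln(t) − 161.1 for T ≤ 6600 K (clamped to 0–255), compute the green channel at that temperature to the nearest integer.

M_in = 10⁶/4157 = 240.56; M_out = 240.56 + (+108) = 348.56.
T_out = 10⁶/348.56 = 2869.0 K → 2870 K; t = 28.7.
G = 99.47·ln 28.7 − 161.1 = 99.47·3.3569 − 161.1 = 172.811.
Rounded: 173.

173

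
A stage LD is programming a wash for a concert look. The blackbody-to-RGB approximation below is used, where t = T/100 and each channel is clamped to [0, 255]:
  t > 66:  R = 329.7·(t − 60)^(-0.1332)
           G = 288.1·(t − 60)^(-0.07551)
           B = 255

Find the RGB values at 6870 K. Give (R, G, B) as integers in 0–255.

(247, 245, 255)

t = 6870/100 = 68.7; the t > 66 branch applies.
R = 329.7·(68.7 − 60)^(-0.1332) = 329.7·8.7^(-0.1332) = 329.7·0.74965 = 247.158.
G = 288.1·(68.7 − 60)^(-0.07551) = 288.1·8.7^(-0.07551) = 288.1·0.84929 = 244.681.
B = 255 by definition for t > 66.
Rounded: (247, 245, 255).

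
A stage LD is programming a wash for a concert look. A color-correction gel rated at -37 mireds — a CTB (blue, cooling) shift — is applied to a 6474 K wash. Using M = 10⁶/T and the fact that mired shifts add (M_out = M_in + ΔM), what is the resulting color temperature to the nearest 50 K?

8500 K

M_in = 10⁶/6474 = 154.46 mireds.
M_out = 154.46 + (-37) = 117.46 mireds.
T_out = 10⁶/117.46 = 8513.2 K → 8500 K.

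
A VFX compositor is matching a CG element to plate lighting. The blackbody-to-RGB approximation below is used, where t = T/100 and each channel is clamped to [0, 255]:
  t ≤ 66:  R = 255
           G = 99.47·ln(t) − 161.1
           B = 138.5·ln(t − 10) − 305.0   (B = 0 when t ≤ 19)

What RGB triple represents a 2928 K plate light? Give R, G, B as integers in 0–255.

t = 2928/100 = 29.28; the t ≤ 66 branch applies.
R = 255 by definition for t ≤ 66.
G = 99.47·ln 29.28 − 161.1 = 99.47·3.3769 − 161.1 = 174.801.
B = 138.5·ln(29.28 − 10) − 305.0 = 138.5·ln 19.28 − 305.0 = 138.5·2.9591 − 305.0 = 104.831.
Rounded: (255, 175, 105).

R=255, G=175, B=105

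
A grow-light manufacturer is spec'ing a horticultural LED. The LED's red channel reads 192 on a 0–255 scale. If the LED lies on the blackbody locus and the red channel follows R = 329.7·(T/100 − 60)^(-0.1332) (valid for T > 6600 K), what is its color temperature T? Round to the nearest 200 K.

11800 K

(t − 60)^(-0.1332) = 192/329.7 = 0.58235.
t − 60 = 0.58235^(1/-0.1332) = 0.58235^(-7.508) = 57.929, so t = 117.929.
T = 100·t = 11793 K → 11800 K to the nearest 200 K.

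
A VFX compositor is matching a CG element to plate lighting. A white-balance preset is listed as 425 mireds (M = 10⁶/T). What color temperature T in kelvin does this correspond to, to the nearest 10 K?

T = 10⁶ / 425 = 2352.94 K → 2350 K.

2350 K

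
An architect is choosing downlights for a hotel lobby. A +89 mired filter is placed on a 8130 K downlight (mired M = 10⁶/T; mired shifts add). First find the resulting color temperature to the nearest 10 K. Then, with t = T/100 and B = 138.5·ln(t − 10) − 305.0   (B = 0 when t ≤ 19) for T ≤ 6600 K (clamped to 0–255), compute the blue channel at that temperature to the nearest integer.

196

M_in = 10⁶/8130 = 123.00; M_out = 123.00 + (+89) = 212.00.
T_out = 10⁶/212.00 = 4717.0 K → 4720 K; t = 47.2.
B = 138.5·ln(47.2 − 10) − 305.0 = 138.5·ln 37.2 − 305.0 = 138.5·3.6163 − 305.0 = 195.859.
Rounded: 196.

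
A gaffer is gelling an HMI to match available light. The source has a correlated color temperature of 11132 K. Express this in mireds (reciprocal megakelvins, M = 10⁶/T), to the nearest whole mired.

90 mireds

M = 10⁶ / 11132 = 89.831 → 90 mireds.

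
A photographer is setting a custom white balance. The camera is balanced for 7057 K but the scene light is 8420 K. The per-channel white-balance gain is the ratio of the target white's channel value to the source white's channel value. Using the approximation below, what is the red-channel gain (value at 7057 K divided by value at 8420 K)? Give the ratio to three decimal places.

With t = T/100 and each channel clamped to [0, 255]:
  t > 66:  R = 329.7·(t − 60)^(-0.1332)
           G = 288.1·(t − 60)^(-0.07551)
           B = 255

1.117

At 8420 K (t = 84.2):
  R = 329.7·(84.2 − 60)^(-0.1332) = 329.7·24.2^(-0.1332) = 329.7·0.65415 = 215.672.
At 7057 K (t = 70.57):
  R = 329.7·(70.57 − 60)^(-0.1332) = 329.7·10.57^(-0.1332) = 329.7·0.73045 = 240.831.
Gain = 240.831 / 215.672 = 1.1167 → 1.117.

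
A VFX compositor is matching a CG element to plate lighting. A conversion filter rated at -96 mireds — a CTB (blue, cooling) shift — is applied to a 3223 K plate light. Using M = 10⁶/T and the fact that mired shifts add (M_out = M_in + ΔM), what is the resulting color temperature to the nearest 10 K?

4670 K

M_in = 10⁶/3223 = 310.27 mireds.
M_out = 310.27 + (-96) = 214.27 mireds.
T_out = 10⁶/214.27 = 4667.0 K → 4670 K.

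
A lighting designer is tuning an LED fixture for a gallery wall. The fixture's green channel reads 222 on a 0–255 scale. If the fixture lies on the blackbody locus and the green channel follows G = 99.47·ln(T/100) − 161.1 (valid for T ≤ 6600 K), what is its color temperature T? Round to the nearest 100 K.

ln t = (222 + 161.1) / 99.47 = 3.8514.
t = e^3.8514 = 47.059.
T = 100·t = 4706 K → 4700 K to the nearest 100 K.

4700 K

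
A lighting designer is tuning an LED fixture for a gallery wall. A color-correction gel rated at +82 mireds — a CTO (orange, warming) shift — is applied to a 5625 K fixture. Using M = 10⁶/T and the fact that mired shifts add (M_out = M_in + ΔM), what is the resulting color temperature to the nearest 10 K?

3850 K

M_in = 10⁶/5625 = 177.78 mireds.
M_out = 177.78 + (+82) = 259.78 mireds.
T_out = 10⁶/259.78 = 3849.4 K → 3850 K.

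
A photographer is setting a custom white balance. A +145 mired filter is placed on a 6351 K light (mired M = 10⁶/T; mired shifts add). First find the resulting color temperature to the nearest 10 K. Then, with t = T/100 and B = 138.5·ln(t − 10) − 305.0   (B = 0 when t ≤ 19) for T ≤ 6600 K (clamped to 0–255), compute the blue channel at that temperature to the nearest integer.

130

M_in = 10⁶/6351 = 157.46; M_out = 157.46 + (+145) = 302.46.
T_out = 10⁶/302.46 = 3306.3 K → 3310 K; t = 33.1.
B = 138.5·ln(33.1 − 10) − 305.0 = 138.5·ln 23.1 − 305.0 = 138.5·3.1398 − 305.0 = 129.867.
Rounded: 130.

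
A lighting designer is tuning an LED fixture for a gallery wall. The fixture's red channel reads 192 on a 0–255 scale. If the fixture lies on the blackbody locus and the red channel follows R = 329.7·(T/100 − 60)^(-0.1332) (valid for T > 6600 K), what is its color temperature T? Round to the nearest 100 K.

11800 K

(t − 60)^(-0.1332) = 192/329.7 = 0.58235.
t − 60 = 0.58235^(1/-0.1332) = 0.58235^(-7.508) = 57.929, so t = 117.929.
T = 100·t = 11793 K → 11800 K to the nearest 100 K.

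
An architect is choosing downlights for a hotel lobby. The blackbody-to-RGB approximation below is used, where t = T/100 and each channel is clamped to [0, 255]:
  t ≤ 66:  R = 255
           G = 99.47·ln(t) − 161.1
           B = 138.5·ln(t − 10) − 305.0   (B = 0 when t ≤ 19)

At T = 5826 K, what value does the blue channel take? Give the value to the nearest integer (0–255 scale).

232

t = 5826/100 = 58.26; the t ≤ 66 branch applies.
B = 138.5·ln(58.26 − 10) − 305.0 = 138.5·ln 48.26 − 305.0 = 138.5·3.8766 − 305.0 = 231.910.
Rounded: 232.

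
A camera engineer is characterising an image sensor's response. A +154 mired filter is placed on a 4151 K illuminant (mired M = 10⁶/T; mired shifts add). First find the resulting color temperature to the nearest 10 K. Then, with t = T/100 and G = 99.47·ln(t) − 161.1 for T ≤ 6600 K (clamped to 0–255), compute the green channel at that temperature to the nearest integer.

160

M_in = 10⁶/4151 = 240.91; M_out = 240.91 + (+154) = 394.91.
T_out = 10⁶/394.91 = 2532.2 K → 2530 K; t = 25.3.
G = 99.47·ln 25.3 − 161.1 = 99.47·3.2308 − 161.1 = 160.268.
Rounded: 160.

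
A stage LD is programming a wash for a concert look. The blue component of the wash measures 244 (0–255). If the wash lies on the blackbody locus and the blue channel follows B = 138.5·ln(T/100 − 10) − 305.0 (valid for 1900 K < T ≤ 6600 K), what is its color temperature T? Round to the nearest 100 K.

6300 K

ln(t − 10) = (244 + 305.0) / 138.5 = 3.9639.
t − 10 = e^3.9639 = 52.662, so t = 62.662.
T = 100·t = 6266 K → 6300 K to the nearest 100 K.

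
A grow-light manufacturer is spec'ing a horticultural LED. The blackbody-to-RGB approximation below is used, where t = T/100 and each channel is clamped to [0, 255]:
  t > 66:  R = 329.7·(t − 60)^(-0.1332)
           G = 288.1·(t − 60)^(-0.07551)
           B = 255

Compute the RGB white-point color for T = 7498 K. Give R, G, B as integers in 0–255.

t = 7498/100 = 74.98; the t > 66 branch applies.
R = 329.7·(74.98 − 60)^(-0.1332) = 329.7·14.98^(-0.1332) = 329.7·0.69730 = 229.901.
G = 288.1·(74.98 − 60)^(-0.07551) = 288.1·14.98^(-0.07551) = 288.1·0.81515 = 234.844.
B = 255 by definition for t > 66.
Rounded: (230, 235, 255).

R=230, G=235, B=255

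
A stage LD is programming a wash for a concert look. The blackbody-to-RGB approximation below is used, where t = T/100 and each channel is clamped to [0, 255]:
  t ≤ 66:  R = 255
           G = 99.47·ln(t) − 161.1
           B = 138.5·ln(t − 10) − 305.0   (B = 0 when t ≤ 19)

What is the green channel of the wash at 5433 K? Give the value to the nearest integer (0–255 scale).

t = 5433/100 = 54.33; the t ≤ 66 branch applies.
G = 99.47·ln 54.33 − 161.1 = 99.47·3.9951 − 161.1 = 236.290.
Rounded: 236.

236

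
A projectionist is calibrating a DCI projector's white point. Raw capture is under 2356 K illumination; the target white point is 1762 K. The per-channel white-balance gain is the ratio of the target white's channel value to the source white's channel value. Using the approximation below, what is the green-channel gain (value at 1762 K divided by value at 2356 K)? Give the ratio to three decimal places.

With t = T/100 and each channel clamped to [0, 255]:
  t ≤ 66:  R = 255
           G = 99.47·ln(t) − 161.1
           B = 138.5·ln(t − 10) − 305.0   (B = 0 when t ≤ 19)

0.811

At 2356 K (t = 23.56):
  G = 99.47·ln 23.56 − 161.1 = 99.47·3.1596 − 161.1 = 153.180.
At 1762 K (t = 17.62):
  G = 99.47·ln 17.62 − 161.1 = 99.47·2.8690 − 161.1 = 124.283.
Gain = 124.283 / 153.180 = 0.8113 → 0.811.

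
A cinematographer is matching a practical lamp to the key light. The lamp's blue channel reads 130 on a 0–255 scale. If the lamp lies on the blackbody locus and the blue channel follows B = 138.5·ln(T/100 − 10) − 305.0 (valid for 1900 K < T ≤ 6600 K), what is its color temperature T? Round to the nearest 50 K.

ln(t − 10) = (130 + 305.0) / 138.5 = 3.1408.
t − 10 = e^3.1408 = 23.122, so t = 33.122.
T = 100·t = 3312 K → 3300 K to the nearest 50 K.

3300 K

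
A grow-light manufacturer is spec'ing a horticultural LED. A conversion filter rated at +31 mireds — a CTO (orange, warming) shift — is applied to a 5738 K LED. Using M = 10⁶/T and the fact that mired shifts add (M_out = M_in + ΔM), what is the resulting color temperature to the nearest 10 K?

4870 K

M_in = 10⁶/5738 = 174.28 mireds.
M_out = 174.28 + (+31) = 205.28 mireds.
T_out = 10⁶/205.28 = 4871.5 K → 4870 K.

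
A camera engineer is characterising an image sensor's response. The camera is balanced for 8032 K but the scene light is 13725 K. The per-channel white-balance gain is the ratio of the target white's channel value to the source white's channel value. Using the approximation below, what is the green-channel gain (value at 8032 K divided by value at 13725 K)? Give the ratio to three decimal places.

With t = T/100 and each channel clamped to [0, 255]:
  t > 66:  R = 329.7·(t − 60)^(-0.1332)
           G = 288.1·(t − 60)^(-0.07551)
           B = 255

At 13725 K (t = 137.25):
  G = 288.1·(137.25 − 60)^(-0.07551) = 288.1·77.25^(-0.07551) = 288.1·0.72019 = 207.486.
At 8032 K (t = 80.32):
  G = 288.1·(80.32 − 60)^(-0.07551) = 288.1·20.32^(-0.07551) = 288.1·0.79660 = 229.500.
Gain = 229.500 / 207.486 = 1.1061 → 1.106.

1.106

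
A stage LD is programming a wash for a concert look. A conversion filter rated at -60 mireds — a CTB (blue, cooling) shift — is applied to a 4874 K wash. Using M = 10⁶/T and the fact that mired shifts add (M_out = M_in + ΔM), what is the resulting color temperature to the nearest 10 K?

M_in = 10⁶/4874 = 205.17 mireds.
M_out = 205.17 + (-60) = 145.17 mireds.
T_out = 10⁶/145.17 = 6888.5 K → 6890 K.

6890 K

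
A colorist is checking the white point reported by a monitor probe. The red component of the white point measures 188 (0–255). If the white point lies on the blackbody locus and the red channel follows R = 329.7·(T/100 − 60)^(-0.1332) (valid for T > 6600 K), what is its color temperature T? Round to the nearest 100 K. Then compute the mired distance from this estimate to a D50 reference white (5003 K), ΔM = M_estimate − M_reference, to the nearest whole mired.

(t − 60)^(-0.1332) = 188/329.7 = 0.57022.
t − 60 = 0.57022^(1/-0.1332) = 0.57022^(-7.508) = 67.848, so t = 127.848.
T = 100·t = 12785 K → 12800 K to the nearest 100 K.
M_estimate = 10⁶/12800 = 78.12; M_reference = 10⁶/5003 = 199.88.
ΔM = 78.12 − 199.88 = -121.76 → -122 mireds.

-122 mireds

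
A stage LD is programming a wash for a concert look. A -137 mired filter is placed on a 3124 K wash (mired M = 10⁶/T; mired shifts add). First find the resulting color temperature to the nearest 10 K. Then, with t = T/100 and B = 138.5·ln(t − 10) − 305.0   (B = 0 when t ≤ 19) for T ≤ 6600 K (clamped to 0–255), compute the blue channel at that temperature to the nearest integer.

221

M_in = 10⁶/3124 = 320.10; M_out = 320.10 + (-137) = 183.10.
T_out = 10⁶/183.10 = 5461.4 K → 5460 K; t = 54.6.
B = 138.5·ln(54.6 − 10) − 305.0 = 138.5·ln 44.6 − 305.0 = 138.5·3.7977 − 305.0 = 220.986.
Rounded: 221.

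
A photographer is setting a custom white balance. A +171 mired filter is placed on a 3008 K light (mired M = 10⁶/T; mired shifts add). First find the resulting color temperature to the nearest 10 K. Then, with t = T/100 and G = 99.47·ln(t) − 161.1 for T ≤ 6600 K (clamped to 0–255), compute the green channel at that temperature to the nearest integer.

M_in = 10⁶/3008 = 332.45; M_out = 332.45 + (+171) = 503.45.
T_out = 10⁶/503.45 = 1986.3 K → 1990 K; t = 19.9.
G = 99.47·ln 19.9 − 161.1 = 99.47·2.9907 − 161.1 = 136.387.
Rounded: 136.

136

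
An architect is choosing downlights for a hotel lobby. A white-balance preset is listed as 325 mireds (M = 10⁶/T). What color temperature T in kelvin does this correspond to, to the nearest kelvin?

3077 K

T = 10⁶ / 325 = 3076.92 K → 3077 K.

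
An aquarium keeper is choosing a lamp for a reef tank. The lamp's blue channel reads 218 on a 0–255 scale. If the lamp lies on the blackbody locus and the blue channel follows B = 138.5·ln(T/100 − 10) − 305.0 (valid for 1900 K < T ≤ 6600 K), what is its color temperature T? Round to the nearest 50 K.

ln(t − 10) = (218 + 305.0) / 138.5 = 3.7762.
t − 10 = e^3.7762 = 43.649, so t = 53.649.
T = 100·t = 5365 K → 5350 K to the nearest 50 K.

5350 K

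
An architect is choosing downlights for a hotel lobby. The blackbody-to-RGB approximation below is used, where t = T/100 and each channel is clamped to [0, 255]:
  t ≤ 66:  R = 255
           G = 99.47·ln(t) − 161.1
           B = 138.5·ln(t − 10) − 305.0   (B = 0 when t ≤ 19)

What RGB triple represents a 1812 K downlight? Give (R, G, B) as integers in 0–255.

(255, 127, 0)

t = 1812/100 = 18.12; the t ≤ 66 branch applies.
R = 255 by definition for t ≤ 66.
G = 99.47·ln 18.12 − 161.1 = 99.47·2.8970 − 161.1 = 127.066.
t = 18.12 ≤ 19, so B = 0.
Rounded: (255, 127, 0).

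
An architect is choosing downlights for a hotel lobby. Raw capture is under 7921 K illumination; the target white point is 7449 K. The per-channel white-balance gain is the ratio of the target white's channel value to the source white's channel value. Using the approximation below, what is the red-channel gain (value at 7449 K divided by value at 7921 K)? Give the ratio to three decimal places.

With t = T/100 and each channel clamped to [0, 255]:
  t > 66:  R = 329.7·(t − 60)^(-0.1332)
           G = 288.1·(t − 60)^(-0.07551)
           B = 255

1.038

At 7921 K (t = 79.21):
  R = 329.7·(79.21 − 60)^(-0.1332) = 329.7·19.21^(-0.1332) = 329.7·0.67458 = 222.409.
At 7449 K (t = 74.49):
  R = 329.7·(74.49 − 60)^(-0.1332) = 329.7·14.49^(-0.1332) = 329.7·0.70040 = 230.922.
Gain = 230.922 / 222.409 = 1.0383 → 1.038.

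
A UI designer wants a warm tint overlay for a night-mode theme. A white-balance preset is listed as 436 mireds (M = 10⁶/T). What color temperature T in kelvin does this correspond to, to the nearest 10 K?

T = 10⁶ / 436 = 2293.58 K → 2290 K.

2290 K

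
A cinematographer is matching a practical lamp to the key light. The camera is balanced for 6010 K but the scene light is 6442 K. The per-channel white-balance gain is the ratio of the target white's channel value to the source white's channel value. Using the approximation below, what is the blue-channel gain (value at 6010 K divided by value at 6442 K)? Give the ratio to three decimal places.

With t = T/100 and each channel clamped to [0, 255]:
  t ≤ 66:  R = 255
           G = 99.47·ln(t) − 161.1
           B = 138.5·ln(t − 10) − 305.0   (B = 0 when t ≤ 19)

At 6442 K (t = 64.42):
  B = 138.5·ln(64.42 − 10) − 305.0 = 138.5·ln 54.42 − 305.0 = 138.5·3.9967 − 305.0 = 248.547.
At 6010 K (t = 60.1):
  B = 138.5·ln(60.1 − 10) − 305.0 = 138.5·ln 50.1 − 305.0 = 138.5·3.9140 − 305.0 = 237.092.
Gain = 237.092 / 248.547 = 0.9539 → 0.954.

0.954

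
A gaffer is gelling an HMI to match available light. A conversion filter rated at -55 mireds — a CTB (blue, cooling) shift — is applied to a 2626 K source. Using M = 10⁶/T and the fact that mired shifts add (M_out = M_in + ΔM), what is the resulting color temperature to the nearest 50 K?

3050 K

M_in = 10⁶/2626 = 380.81 mireds.
M_out = 380.81 + (-55) = 325.81 mireds.
T_out = 10⁶/325.81 = 3069.3 K → 3050 K.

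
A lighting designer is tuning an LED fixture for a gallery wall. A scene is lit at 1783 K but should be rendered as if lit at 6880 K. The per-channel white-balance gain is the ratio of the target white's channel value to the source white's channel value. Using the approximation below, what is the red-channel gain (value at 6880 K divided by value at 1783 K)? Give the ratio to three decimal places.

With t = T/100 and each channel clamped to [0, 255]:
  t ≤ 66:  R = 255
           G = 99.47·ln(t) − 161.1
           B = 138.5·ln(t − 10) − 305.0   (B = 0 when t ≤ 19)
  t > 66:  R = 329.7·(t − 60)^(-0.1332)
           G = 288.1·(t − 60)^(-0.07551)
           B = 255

0.968

At 1783 K (t = 17.83):
  R = 255 by definition for t ≤ 66.
At 6880 K (t = 68.8):
  R = 329.7·(68.8 − 60)^(-0.1332) = 329.7·8.8^(-0.1332) = 329.7·0.74851 = 246.782.
Gain = 246.782 / 255.000 = 0.9678 → 0.968.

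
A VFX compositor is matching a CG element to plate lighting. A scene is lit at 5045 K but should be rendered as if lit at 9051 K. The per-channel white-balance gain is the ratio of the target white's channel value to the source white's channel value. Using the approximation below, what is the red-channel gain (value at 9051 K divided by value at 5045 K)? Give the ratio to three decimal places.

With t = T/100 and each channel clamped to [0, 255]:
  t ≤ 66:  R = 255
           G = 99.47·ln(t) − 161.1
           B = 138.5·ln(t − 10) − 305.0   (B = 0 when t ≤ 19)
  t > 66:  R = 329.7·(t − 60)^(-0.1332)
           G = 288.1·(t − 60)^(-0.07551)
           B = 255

0.820

At 5045 K (t = 50.45):
  R = 255 by definition for t ≤ 66.
At 9051 K (t = 90.51):
  R = 329.7·(90.51 − 60)^(-0.1332) = 329.7·30.51^(-0.1332) = 329.7·0.63427 = 209.118.
Gain = 209.118 / 255.000 = 0.8201 → 0.820.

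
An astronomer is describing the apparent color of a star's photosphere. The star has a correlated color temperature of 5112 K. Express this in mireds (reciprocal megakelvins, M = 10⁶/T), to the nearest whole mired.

196 mireds

M = 10⁶ / 5112 = 195.618 → 196 mireds.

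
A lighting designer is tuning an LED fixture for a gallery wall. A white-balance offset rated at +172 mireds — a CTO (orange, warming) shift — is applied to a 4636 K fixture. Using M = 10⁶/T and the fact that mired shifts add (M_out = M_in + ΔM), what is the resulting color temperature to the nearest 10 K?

2580 K

M_in = 10⁶/4636 = 215.70 mireds.
M_out = 215.70 + (+172) = 387.70 mireds.
T_out = 10⁶/387.70 = 2579.3 K → 2580 K.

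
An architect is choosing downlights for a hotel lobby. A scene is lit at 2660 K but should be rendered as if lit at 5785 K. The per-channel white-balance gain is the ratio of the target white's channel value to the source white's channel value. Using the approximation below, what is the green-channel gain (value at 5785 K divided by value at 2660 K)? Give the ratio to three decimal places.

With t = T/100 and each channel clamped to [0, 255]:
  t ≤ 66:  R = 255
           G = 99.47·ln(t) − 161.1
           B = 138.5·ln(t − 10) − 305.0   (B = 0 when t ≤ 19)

At 2660 K (t = 26.6):
  G = 99.47·ln 26.6 − 161.1 = 99.47·3.2809 − 161.1 = 165.252.
At 5785 K (t = 57.85):
  G = 99.47·ln 57.85 − 161.1 = 99.47·4.0579 − 161.1 = 242.535.
Gain = 242.535 / 165.252 = 1.4677 → 1.468.

1.468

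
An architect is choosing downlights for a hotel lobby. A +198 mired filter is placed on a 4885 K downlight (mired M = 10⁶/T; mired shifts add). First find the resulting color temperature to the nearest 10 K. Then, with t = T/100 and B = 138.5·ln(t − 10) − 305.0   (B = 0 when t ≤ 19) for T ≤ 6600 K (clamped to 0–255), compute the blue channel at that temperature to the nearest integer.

M_in = 10⁶/4885 = 204.71; M_out = 204.71 + (+198) = 402.71.
T_out = 10⁶/402.71 = 2483.2 K → 2480 K; t = 24.8.
B = 138.5·ln(24.8 − 10) − 305.0 = 138.5·ln 14.8 − 305.0 = 138.5·2.6946 − 305.0 = 68.206.
Rounded: 68.

68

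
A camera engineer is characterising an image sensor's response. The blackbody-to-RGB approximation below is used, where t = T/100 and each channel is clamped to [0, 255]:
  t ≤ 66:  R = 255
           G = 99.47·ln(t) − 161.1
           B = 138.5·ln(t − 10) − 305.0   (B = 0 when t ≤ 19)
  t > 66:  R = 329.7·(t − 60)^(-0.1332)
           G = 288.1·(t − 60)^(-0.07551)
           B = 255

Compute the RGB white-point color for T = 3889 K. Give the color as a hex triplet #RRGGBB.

t = 3889/100 = 38.89; the t ≤ 66 branch applies.
R = 255 by definition for t ≤ 66.
G = 99.47·ln 38.89 − 161.1 = 99.47·3.6607 − 161.1 = 203.034.
B = 138.5·ln(38.89 − 10) − 305.0 = 138.5·ln 28.89 − 305.0 = 138.5·3.3635 − 305.0 = 160.844.
Rounded: (255, 203, 161).
In hex: #FFCBA1.

#FFCBA1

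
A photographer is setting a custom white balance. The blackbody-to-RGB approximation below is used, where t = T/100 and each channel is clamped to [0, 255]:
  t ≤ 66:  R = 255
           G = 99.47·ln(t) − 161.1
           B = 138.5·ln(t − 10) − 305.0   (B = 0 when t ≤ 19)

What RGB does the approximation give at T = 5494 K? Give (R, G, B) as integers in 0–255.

t = 5494/100 = 54.94; the t ≤ 66 branch applies.
R = 255 by definition for t ≤ 66.
G = 99.47·ln 54.94 − 161.1 = 99.47·4.0062 − 161.1 = 237.401.
B = 138.5·ln(54.94 − 10) − 305.0 = 138.5·ln 44.94 − 305.0 = 138.5·3.8053 − 305.0 = 222.038.
Rounded: (255, 237, 222).

(255, 237, 222)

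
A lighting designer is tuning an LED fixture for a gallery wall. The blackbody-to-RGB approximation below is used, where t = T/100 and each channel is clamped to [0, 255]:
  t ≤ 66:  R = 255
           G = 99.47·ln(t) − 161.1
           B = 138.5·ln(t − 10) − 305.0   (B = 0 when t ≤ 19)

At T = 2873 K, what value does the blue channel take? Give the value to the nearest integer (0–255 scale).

t = 2873/100 = 28.73; the t ≤ 66 branch applies.
B = 138.5·ln(28.73 − 10) − 305.0 = 138.5·ln 18.73 − 305.0 = 138.5·2.9301 − 305.0 = 100.823.
Rounded: 101.

101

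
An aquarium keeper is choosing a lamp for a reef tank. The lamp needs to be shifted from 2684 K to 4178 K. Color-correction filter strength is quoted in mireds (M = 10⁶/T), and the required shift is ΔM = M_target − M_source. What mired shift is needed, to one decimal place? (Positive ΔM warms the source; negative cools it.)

-133.2 mireds

M_source = 10⁶/2684 = 372.578; M_target = 10⁶/4178 = 239.349.
ΔM = 239.349 − 372.578 = -133.229 → -133.2 mireds, a cooling shift.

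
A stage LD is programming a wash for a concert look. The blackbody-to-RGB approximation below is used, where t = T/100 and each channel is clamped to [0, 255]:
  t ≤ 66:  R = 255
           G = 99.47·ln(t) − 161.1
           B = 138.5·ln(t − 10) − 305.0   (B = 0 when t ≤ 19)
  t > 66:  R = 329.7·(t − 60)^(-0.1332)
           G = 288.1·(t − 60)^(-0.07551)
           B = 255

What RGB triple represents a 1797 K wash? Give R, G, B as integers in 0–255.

R=255, G=126, B=0

t = 1797/100 = 17.97; the t ≤ 66 branch applies.
R = 255 by definition for t ≤ 66.
G = 99.47·ln 17.97 − 161.1 = 99.47·2.8887 − 161.1 = 126.239.
t = 17.97 ≤ 19, so B = 0.
Rounded: (255, 126, 0).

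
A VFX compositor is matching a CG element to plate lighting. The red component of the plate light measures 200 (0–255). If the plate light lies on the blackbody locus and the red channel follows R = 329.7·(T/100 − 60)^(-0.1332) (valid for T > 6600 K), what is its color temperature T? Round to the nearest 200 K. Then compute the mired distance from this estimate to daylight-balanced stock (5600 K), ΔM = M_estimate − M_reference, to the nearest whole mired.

(t − 60)^(-0.1332) = 200/329.7 = 0.60661.
t − 60 = 0.60661^(1/-0.1332) = 0.60661^(-7.508) = 42.638, so t = 102.638.
T = 100·t = 10264 K → 10200 K to the nearest 200 K.
M_estimate = 10⁶/10200 = 98.04; M_reference = 10⁶/5600 = 178.57.
ΔM = 98.04 − 178.57 = -80.53 → -81 mireds.

-81 mireds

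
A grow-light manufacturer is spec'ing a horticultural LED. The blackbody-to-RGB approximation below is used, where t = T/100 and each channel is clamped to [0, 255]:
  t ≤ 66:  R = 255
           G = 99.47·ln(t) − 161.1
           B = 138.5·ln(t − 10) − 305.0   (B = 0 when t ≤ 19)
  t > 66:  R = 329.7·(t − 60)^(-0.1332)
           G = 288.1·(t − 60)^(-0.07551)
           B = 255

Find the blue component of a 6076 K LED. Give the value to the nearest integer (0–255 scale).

239

t = 6076/100 = 60.76; the t ≤ 66 branch applies.
B = 138.5·ln(60.76 − 10) − 305.0 = 138.5·ln 50.76 − 305.0 = 138.5·3.9271 − 305.0 = 238.905.
Rounded: 239.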